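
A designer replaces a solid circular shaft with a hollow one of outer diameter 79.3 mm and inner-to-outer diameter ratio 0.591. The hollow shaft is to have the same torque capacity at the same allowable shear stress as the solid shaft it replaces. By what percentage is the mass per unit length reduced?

Equal τ_max and T ⇒ the solid shaft needs d_s³ = d_o³(1−k⁴), so d_s = 79.3·(1−0.591⁴)^(1/3) = 75.93 mm.
Area ratio A_h/A_s = d_o²(1−k²)/d_s² = (1−k²)/(1−k⁴)^(2/3) = 0.7097.
Mass saving = 1 − 0.7097 = 29.0 %.

29.0 %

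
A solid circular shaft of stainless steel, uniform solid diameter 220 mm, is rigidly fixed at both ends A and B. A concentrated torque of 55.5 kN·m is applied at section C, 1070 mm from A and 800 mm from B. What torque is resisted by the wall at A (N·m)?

With uniform GJ and both ends fixed, compatibility θ_AC = θ_CB gives T_A·a = T_B·b, together with T_A + T_B = T₀.
T_A = T₀·b/(a+b) = 55500·800/1870 = 23740 N·m; T_B = 31760 N·m.

23700 N·m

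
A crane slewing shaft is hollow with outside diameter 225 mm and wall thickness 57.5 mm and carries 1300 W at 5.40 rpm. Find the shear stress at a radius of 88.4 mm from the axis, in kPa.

ω = 2π·5.40/60 = 0.5655 rad/s, so T = P/ω = 1300 / 0.5655 = 2299 N·m.
J = π(d_o⁴ − d_i⁴)/32 = π(0.225⁴ − 0.110⁴)/32 = 2.372×10^-4 m⁴.
Shear stress varies linearly with radius: τ = T·r/J = 2299 × 0.0884 / 2.372×10^-4 = 8.566×10^5 Pa.

857 kPa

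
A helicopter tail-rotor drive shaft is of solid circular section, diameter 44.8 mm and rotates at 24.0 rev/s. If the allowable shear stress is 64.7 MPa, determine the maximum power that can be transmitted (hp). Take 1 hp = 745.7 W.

231 hp

J = πd⁴/32 = π(0.0448)⁴/32 = 3.955×10^-7 m⁴.
T_max = τ_allow·J/r = 6.47×10^7 × 3.955×10^-7 / 0.0224 = 1142 N·m.
ω = 2π·24.0 = 150.8 rad/s, so P_max = T_max·ω = 1.723×10^5 W.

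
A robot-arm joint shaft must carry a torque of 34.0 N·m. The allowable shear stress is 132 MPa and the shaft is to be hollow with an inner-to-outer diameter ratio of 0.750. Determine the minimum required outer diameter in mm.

For a hollow shaft with d_i/d_o = 0.750: τ_max = 16T/(π d_o³ (1−k⁴)), so d_o = [16T/(π τ_allow (1−k⁴))]^(1/3) = [16·34.00/(π·1.32×10^8·0.6836)]^(1/3) = 0.01243 m.

12.4 mm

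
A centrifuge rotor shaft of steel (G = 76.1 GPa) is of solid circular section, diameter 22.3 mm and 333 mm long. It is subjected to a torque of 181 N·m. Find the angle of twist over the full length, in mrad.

J = πd⁴/32 = π(0.0223)⁴/32 = 2.428×10^-8 m⁴.
θ = T·L/(G·J) = 181.0 × 0.333 / (76.1×10⁹ × 2.428×10^-8) = 0.03262 rad.

32.6 mrad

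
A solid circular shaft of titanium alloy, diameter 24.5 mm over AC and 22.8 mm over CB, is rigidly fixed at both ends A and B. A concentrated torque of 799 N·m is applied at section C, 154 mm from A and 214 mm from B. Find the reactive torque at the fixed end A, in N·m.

519 N·m

Compatibility: T_A·a/J_AC = T_B·b/J_CB with T_A + T_B = T₀.
J_AC = 3.54×10^-8 m⁴, J_CB = 2.65×10^-8 m⁴, so T_A = T₀·(J_AC/a)/((J_AC/a)+(J_CB/b)) = 518.9 N·m, T_B = 280.1 N·m.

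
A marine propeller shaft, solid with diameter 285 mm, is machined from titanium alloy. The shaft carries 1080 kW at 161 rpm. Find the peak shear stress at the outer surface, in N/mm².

14.1 N/mm²

ω = 2π·161/60 = 16.86 rad/s, so T = P/ω = 1080×10³ / 16.86 = 64060 N·m.
J = πd⁴/32 = π(0.285)⁴/32 = 6.477×10^-4 m⁴.
τ_max = T·r/J = 64060 × 0.142 / 6.477×10^-4 = 1.409×10^7 Pa.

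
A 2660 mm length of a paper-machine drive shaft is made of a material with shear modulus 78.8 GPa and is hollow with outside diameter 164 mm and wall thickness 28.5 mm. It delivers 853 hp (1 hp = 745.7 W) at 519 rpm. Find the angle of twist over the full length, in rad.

0.00679 rad

ω = 2π·519/60 = 54.35 rad/s, so T = P/ω = 853×745.7 / 54.35 = 11700 N·m.
J = π(d_o⁴ − d_i⁴)/32 = π(0.164⁴ − 0.107⁴)/32 = 5.815×10^-5 m⁴.
θ = T·L/(G·J) = 11700 × 2.66 / (78.8×10⁹ × 5.815×10^-5) = 6.794×10^-3 rad.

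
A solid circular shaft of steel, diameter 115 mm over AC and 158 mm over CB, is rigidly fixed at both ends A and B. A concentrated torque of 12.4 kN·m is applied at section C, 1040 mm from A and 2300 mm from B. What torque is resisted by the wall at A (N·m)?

4750 N·m

Compatibility: T_A·a/J_AC = T_B·b/J_CB with T_A + T_B = T₀.
J_AC = 1.72×10^-5 m⁴, J_CB = 6.12×10^-5 m⁴, so T_A = T₀·(J_AC/a)/((J_AC/a)+(J_CB/b)) = 4749 N·m, T_B = 7651 N·m.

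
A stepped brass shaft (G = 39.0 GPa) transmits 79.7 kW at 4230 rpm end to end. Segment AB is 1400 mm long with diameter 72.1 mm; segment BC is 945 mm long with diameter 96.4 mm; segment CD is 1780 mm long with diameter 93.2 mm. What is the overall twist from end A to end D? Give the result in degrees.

0.232°

ω = 2π·4230/60 = 443.0 rad/s, so T = P/ω = 79.7×10³ / 443.0 = 179.9 N·m.
J_AB = π(0.0721)⁴/32 = 2.65×10^-6 m⁴; J_BC = π(0.0964)⁴/32 = 8.48×10^-6 m⁴; J_CD = π(0.0932)⁴/32 = 7.41×10^-6 m⁴.
θ = (T/G)·Σ L_i/J_i = (179.9/39.0×10⁹)·(1.40/2.65×10^-6 + 0.945/8.48×10^-6 + 1.78/7.41×10^-6) = 4.057×10^-3 rad.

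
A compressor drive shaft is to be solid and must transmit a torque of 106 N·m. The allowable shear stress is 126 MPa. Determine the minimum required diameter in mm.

16.2 mm

For a solid shaft τ_max = 16T/(πd³), so d = (16T/(π τ_allow))^(1/3) = (16·106.0/(π·1.26×10^8))^(1/3) = 0.01624 m.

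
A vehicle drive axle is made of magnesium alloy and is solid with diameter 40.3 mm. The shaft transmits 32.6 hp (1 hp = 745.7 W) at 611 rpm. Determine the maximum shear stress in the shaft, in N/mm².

29.6 N/mm²

ω = 2π·611/60 = 63.98 rad/s, so T = P/ω = 32.6×745.7 / 63.98 = 379.9 N·m.
J = πd⁴/32 = π(0.0403)⁴/32 = 2.590×10^-7 m⁴.
τ_max = T·r/J = 379.9 × 0.0201 / 2.590×10^-7 = 2.956×10^7 Pa.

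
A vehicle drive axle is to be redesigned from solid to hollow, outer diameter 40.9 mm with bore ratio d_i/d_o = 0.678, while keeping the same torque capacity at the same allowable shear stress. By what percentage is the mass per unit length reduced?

Equal τ_max and T ⇒ the solid shaft needs d_s³ = d_o³(1−k⁴), so d_s = 40.9·(1−0.678⁴)^(1/3) = 37.79 mm.
Area ratio A_h/A_s = d_o²(1−k²)/d_s² = (1−k²)/(1−k⁴)^(2/3) = 0.6330.
Mass saving = 1 − 0.6330 = 36.7 %.

36.7 %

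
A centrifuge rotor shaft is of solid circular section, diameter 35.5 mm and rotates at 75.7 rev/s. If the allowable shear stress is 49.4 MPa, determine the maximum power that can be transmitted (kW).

J = πd⁴/32 = π(0.0355)⁴/32 = 1.559×10^-7 m⁴.
T_max = τ_allow·J/r = 4.94×10^7 × 1.559×10^-7 / 0.0177 = 434.0 N·m.
ω = 2π·75.7 = 475.6 rad/s, so P_max = T_max·ω = 2.064×10^5 W.

206 kW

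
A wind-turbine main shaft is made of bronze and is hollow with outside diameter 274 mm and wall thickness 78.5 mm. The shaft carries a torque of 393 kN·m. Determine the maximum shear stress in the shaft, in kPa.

101000 kPa

J = π(d_o⁴ − d_i⁴)/32 = π(0.274⁴ − 0.117⁴)/32 = 5.350×10^-4 m⁴.
τ_max = T·r/J = 393000 × 0.137 / 5.350×10^-4 = 1.006×10^8 Pa.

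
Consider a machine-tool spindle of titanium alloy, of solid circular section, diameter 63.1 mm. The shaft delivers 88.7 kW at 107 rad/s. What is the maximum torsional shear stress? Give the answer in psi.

ω = 107 rad/s, so T = P/ω = 88.7×10³ / 107.0 = 829.0 N·m.
J = πd⁴/32 = π(0.0631)⁴/32 = 1.556×10^-6 m⁴.
τ_max = T·r/J = 829.0 × 0.0316 / 1.556×10^-6 = 1.680×10^7 Pa.

2440 psi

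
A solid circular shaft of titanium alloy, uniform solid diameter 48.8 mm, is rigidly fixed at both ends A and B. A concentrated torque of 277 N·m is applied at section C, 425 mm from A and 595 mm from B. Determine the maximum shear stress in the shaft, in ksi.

1.03 ksi

With uniform GJ and both ends fixed, compatibility θ_AC = θ_CB gives T_A·a = T_B·b, together with T_A + T_B = T₀.
T_A = T₀·b/(a+b) = 277.0·595/1020 = 161.6 N·m; T_B = 115.4 N·m.
τ in each portion: τ_AC = 7.08×10^6 Pa, τ_CB = 5.06×10^6 Pa; maximum is in AC.
τ_max = T_AC·r/J = 161.6·0.0244/5.57×10^-7 = 7.081×10^6 Pa.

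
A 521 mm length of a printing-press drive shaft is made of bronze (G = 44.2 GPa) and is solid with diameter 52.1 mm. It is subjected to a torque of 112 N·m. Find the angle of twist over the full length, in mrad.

1.83 mrad

J = πd⁴/32 = π(0.0521)⁴/32 = 7.234×10^-7 m⁴.
θ = T·L/(G·J) = 112.0 × 0.521 / (44.2×10⁹ × 7.234×10^-7) = 1.825×10^-3 rad.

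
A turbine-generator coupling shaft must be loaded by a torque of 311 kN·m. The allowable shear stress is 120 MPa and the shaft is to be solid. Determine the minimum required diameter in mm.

For a solid shaft τ_max = 16T/(πd³), so d = (16T/(π τ_allow))^(1/3) = (16·311000/(π·1.20×10^8))^(1/3) = 0.2363 m.

236 mm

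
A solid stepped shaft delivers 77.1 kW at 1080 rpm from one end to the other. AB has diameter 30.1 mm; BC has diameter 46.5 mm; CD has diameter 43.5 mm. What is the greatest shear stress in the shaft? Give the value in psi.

18500 psi

ω = 2π·1080/60 = 113.1 rad/s, so T = P/ω = 77.1×10³ / 113.1 = 681.7 N·m.
Under the same torque, τ_max = 16T/(πd³) is largest where d is smallest — segment AB (d = 30.1 mm).
τ_max = 16·681.7/(π·(0.0301)³) = 1.273×10^8 Pa.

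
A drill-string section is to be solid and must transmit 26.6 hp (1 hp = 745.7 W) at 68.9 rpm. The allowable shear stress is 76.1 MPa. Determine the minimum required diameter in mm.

ω = 2π·68.9/60 = 7.215 rad/s, so T = P/ω = 26.6×745.7 / 7.215 = 2749 N·m.
For a solid shaft τ_max = 16T/(πd³), so d = (16T/(π τ_allow))^(1/3) = (16·2749/(π·7.61×10^7))^(1/3) = 0.05688 m.

56.9 mm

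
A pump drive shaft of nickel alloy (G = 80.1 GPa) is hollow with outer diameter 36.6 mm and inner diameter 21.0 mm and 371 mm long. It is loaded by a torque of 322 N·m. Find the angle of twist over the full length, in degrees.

J = π(d_o⁴ − d_i⁴)/32 = π(0.0366⁴ − 0.0210⁴)/32 = 1.571×10^-7 m⁴.
θ = T·L/(G·J) = 322.0 × 0.371 / (80.1×10⁹ × 1.571×10^-7) = 9.495×10^-3 rad.

0.544°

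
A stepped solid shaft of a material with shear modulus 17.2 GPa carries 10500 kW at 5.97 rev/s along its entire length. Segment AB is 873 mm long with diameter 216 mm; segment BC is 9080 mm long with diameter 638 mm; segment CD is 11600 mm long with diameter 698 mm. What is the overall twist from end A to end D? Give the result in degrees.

ω = 2π·5.97 = 37.51 rad/s, so T = P/ω = 10500×10³ / 37.51 = 279900 N·m.
J_AB = π(0.216)⁴/32 = 2.14×10^-4 m⁴; J_BC = π(0.638)⁴/32 = 0.0163 m⁴; J_CD = π(0.698)⁴/32 = 0.0233 m⁴.
θ = (T/G)·Σ L_i/J_i = (279900/17.2×10⁹)·(0.873/2.14×10^-4 + 9.08/0.0163 + 11.6/0.0233) = 0.08367 rad.

4.79°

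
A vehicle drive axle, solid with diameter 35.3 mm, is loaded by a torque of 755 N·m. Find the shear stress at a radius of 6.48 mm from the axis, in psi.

J = πd⁴/32 = π(0.0353)⁴/32 = 1.524×10^-7 m⁴.
Shear stress varies linearly with radius: τ = T·r/J = 755.0 × 0.00648 / 1.524×10^-7 = 3.209×10^7 Pa.

4650 psi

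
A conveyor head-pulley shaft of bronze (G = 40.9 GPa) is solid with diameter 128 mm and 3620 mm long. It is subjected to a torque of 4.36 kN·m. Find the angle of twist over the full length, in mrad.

J = πd⁴/32 = π(0.128)⁴/32 = 2.635×10^-5 m⁴.
θ = T·L/(G·J) = 4360 × 3.62 / (40.9×10⁹ × 2.635×10^-5) = 0.01464 rad.

14.6 mrad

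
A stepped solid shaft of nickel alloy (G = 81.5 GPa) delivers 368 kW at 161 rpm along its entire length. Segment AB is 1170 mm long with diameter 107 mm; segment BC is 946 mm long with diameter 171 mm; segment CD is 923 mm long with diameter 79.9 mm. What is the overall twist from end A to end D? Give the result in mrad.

89.1 mrad

ω = 2π·161/60 = 16.86 rad/s, so T = P/ω = 368×10³ / 16.86 = 21830 N·m.
J_AB = π(0.107)⁴/32 = 1.29×10^-5 m⁴; J_BC = π(0.171)⁴/32 = 8.39×10^-5 m⁴; J_CD = π(0.0799)⁴/32 = 4.00×10^-6 m⁴.
θ = (T/G)·Σ L_i/J_i = (21830/81.5×10⁹)·(1.17/1.29×10^-5 + 0.946/8.39×10^-5 + 0.923/4.00×10^-6) = 0.08915 rad.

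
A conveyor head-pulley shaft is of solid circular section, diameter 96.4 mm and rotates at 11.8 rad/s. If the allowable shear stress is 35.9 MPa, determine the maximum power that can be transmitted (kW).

74.5 kW

J = πd⁴/32 = π(0.0964)⁴/32 = 8.478×10^-6 m⁴.
T_max = τ_allow·J/r = 3.59×10^7 × 8.478×10^-6 / 0.0482 = 6315 N·m.
ω = 11.8 rad/s, so P_max = T_max·ω = 7.451×10^4 W.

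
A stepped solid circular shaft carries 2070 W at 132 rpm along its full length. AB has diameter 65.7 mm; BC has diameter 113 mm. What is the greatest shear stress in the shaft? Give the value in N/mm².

ω = 2π·132/60 = 13.82 rad/s, so T = P/ω = 2070 / 13.82 = 149.8 N·m.
Under the same torque, τ_max = 16T/(πd³) is largest where d is smallest — segment AB (d = 65.7 mm).
τ_max = 16·149.8/(π·(0.0657)³) = 2.689×10^6 Pa.

2.69 N/mm²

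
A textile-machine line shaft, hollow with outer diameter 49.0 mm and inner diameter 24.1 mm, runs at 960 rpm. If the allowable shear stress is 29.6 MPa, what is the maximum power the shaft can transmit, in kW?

64.7 kW

J = π(d_o⁴ − d_i⁴)/32 = π(0.0490⁴ − 0.0241⁴)/32 = 5.328×10^-7 m⁴.
T_max = τ_allow·J/r = 2.96×10^7 × 5.328×10^-7 / 0.0245 = 643.8 N·m.
ω = 2π·960/60 = 100.5 rad/s, so P_max = T_max·ω = 6.472×10^4 W.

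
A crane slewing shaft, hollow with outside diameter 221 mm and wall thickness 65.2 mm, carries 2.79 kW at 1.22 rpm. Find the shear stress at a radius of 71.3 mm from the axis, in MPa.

6.84 MPa

ω = 2π·1.22/60 = 0.1278 rad/s, so T = P/ω = 2.79×10³ / 0.1278 = 21840 N·m.
J = π(d_o⁴ − d_i⁴)/32 = π(0.221⁴ − 0.0906⁴)/32 = 2.276×10^-4 m⁴.
Shear stress varies linearly with radius: τ = T·r/J = 21840 × 0.0713 / 2.276×10^-4 = 6.842×10^6 Pa.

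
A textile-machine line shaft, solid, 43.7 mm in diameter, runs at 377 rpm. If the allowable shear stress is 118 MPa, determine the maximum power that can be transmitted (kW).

76.3 kW

J = πd⁴/32 = π(0.0437)⁴/32 = 3.580×10^-7 m⁴.
T_max = τ_allow·J/r = 1.18×10^8 × 3.580×10^-7 / 0.0219 = 1934 N·m.
ω = 2π·377/60 = 39.48 rad/s, so P_max = T_max·ω = 7.634×10^4 W.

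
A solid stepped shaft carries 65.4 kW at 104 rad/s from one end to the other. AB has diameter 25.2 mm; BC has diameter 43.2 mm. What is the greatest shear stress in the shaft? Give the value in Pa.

ω = 104 rad/s, so T = P/ω = 65.4×10³ / 104.0 = 628.8 N·m.
Under the same torque, τ_max = 16T/(πd³) is largest where d is smallest — segment AB (d = 25.2 mm).
τ_max = 16·628.8/(π·(0.0252)³) = 2.001×10^8 Pa.

2.00e8 Pa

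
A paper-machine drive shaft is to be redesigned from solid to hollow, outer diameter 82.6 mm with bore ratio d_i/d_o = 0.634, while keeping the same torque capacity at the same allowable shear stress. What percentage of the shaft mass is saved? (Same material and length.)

32.7 %

Equal τ_max and T ⇒ the solid shaft needs d_s³ = d_o³(1−k⁴), so d_s = 82.6·(1−0.634⁴)^(1/3) = 77.89 mm.
Area ratio A_h/A_s = d_o²(1−k²)/d_s² = (1−k²)/(1−k⁴)^(2/3) = 0.6726.
Mass saving = 1 − 0.6726 = 32.7 %.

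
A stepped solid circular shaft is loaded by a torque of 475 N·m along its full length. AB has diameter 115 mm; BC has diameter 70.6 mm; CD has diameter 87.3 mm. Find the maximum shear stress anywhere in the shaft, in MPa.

Under the same torque, τ_max = 16T/(πd³) is largest where d is smallest — segment BC (d = 70.6 mm).
τ_max = 16·475.0/(π·(0.0706)³) = 6.875×10^6 Pa.

6.87 MPa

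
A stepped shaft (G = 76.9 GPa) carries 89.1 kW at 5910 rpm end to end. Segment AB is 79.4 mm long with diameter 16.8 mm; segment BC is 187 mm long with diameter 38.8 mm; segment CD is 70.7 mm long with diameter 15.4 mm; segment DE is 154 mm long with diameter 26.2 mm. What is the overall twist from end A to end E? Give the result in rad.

ω = 2π·5910/60 = 618.9 rad/s, so T = P/ω = 89.1×10³ / 618.9 = 144.0 N·m.
J_AB = π(0.0168)⁴/32 = 7.82×10^-9 m⁴; J_BC = π(0.0388)⁴/32 = 2.22×10^-7 m⁴; J_CD = π(0.0154)⁴/32 = 5.52×10^-9 m⁴; J_DE = π(0.0262)⁴/32 = 4.63×10^-8 m⁴.
θ = (T/G)·Σ L_i/J_i = (144.0/76.9×10⁹)·(0.0794/7.82×10^-9 + 0.187/2.22×10^-7 + 0.0707/5.52×10^-9 + 0.154/4.63×10^-8) = 0.05078 rad.

0.0508 rad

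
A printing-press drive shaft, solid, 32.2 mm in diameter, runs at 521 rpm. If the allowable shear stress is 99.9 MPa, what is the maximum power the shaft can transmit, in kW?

J = πd⁴/32 = π(0.0322)⁴/32 = 1.055×10^-7 m⁴.
T_max = τ_allow·J/r = 9.99×10^7 × 1.055×10^-7 / 0.0161 = 654.9 N·m.
ω = 2π·521/60 = 54.56 rad/s, so P_max = T_max·ω = 3.573×10^4 W.

35.7 kW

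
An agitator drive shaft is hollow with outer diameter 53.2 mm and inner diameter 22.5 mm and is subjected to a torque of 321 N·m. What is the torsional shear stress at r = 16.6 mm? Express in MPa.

7.00 MPa

J = π(d_o⁴ − d_i⁴)/32 = π(0.0532⁴ − 0.0225⁴)/32 = 7.612×10^-7 m⁴.
Shear stress varies linearly with radius: τ = T·r/J = 321.0 × 0.0166 / 7.612×10^-7 = 7.000×10^6 Pa.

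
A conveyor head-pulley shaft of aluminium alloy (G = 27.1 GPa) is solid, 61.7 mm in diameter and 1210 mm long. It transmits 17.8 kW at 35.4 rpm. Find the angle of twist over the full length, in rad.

ω = 2π·35.4/60 = 3.707 rad/s, so T = P/ω = 17.8×10³ / 3.707 = 4802 N·m.
J = πd⁴/32 = π(0.0617)⁴/32 = 1.423×10^-6 m⁴.
θ = T·L/(G·J) = 4802 × 1.21 / (27.1×10⁹ × 1.423×10^-6) = 0.1507 rad.

0.151 rad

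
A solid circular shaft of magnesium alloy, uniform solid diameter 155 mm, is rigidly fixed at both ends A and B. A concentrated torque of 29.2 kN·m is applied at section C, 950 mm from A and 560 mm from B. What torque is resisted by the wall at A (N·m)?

10800 N·m

With uniform GJ and both ends fixed, compatibility θ_AC = θ_CB gives T_A·a = T_B·b, together with T_A + T_B = T₀.
T_A = T₀·b/(a+b) = 29200·560/1510 = 10830 N·m; T_B = 18370 N·m.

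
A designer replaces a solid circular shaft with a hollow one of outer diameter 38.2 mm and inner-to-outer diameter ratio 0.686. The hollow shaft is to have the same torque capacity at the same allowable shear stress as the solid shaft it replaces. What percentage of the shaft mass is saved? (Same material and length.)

Equal τ_max and T ⇒ the solid shaft needs d_s³ = d_o³(1−k⁴), so d_s = 38.2·(1−0.686⁴)^(1/3) = 35.14 mm.
Area ratio A_h/A_s = d_o²(1−k²)/d_s² = (1−k²)/(1−k⁴)^(2/3) = 0.6256.
Mass saving = 1 − 0.6256 = 37.4 %.

37.4 %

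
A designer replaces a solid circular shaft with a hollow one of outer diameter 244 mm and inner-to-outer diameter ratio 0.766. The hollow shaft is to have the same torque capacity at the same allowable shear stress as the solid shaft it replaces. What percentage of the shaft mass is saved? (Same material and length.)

Equal τ_max and T ⇒ the solid shaft needs d_s³ = d_o³(1−k⁴), so d_s = 244·(1−0.766⁴)^(1/3) = 212.0 mm.
Area ratio A_h/A_s = d_o²(1−k²)/d_s² = (1−k²)/(1−k⁴)^(2/3) = 0.5475.
Mass saving = 1 − 0.5475 = 45.2 %.

45.2 %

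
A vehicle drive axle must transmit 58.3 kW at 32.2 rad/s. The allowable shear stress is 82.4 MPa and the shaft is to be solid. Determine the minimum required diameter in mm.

ω = 32.2 rad/s, so T = P/ω = 58.3×10³ / 32.20 = 1811 N·m.
For a solid shaft τ_max = 16T/(πd³), so d = (16T/(π τ_allow))^(1/3) = (16·1811/(π·8.24×10^7))^(1/3) = 0.04819 m.

48.2 mm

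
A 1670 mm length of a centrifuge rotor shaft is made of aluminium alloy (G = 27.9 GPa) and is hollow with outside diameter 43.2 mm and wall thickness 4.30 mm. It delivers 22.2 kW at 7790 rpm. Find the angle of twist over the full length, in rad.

ω = 2π·7790/60 = 815.8 rad/s, so T = P/ω = 22.2×10³ / 815.8 = 27.21 N·m.
J = π(d_o⁴ − d_i⁴)/32 = π(0.0432⁴ − 0.0346⁴)/32 = 2.012×10^-7 m⁴.
θ = T·L/(G·J) = 27.21 × 1.67 / (27.9×10⁹ × 2.012×10^-7) = 8.095×10^-3 rad.

0.00810 rad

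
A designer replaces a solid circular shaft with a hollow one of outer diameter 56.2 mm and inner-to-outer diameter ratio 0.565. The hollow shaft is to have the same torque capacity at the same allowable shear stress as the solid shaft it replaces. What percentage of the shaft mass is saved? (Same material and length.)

26.9 %

Equal τ_max and T ⇒ the solid shaft needs d_s³ = d_o³(1−k⁴), so d_s = 56.2·(1−0.565⁴)^(1/3) = 54.22 mm.
Area ratio A_h/A_s = d_o²(1−k²)/d_s² = (1−k²)/(1−k⁴)^(2/3) = 0.7313.
Mass saving = 1 − 0.7313 = 26.9 %.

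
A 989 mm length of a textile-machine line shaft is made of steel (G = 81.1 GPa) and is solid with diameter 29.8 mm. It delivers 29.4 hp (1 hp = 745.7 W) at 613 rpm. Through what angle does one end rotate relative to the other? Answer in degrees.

ω = 2π·613/60 = 64.19 rad/s, so T = P/ω = 29.4×745.7 / 64.19 = 341.5 N·m.
J = πd⁴/32 = π(0.0298)⁴/32 = 7.742×10^-8 m⁴.
θ = T·L/(G·J) = 341.5 × 0.989 / (81.1×10⁹ × 7.742×10^-8) = 0.05379 rad.

3.08°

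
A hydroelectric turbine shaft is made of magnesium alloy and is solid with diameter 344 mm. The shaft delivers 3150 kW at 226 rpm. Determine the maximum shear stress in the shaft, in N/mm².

ω = 2π·226/60 = 23.67 rad/s, so T = P/ω = 3150×10³ / 23.67 = 133100 N·m.
J = πd⁴/32 = π(0.344)⁴/32 = 1.375×10^-3 m⁴.
τ_max = T·r/J = 133100 × 0.172 / 1.375×10^-3 = 1.665×10^7 Pa.

16.7 N/mm²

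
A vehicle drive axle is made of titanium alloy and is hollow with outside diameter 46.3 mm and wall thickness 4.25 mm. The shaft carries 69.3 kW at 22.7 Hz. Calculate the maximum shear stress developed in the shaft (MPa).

ω = 2π·22.7 = 142.6 rad/s, so T = P/ω = 69.3×10³ / 142.6 = 485.9 N·m.
J = π(d_o⁴ − d_i⁴)/32 = π(0.0463⁴ − 0.0378⁴)/32 = 2.507×10^-7 m⁴.
τ_max = T·r/J = 485.9 × 0.0231 / 2.507×10^-7 = 4.486×10^7 Pa.

44.9 MPa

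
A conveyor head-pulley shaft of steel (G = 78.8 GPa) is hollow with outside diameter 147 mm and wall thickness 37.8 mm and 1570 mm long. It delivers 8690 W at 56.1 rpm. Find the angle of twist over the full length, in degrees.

ω = 2π·56.1/60 = 5.875 rad/s, so T = P/ω = 8690 / 5.875 = 1479 N·m.
J = π(d_o⁴ − d_i⁴)/32 = π(0.147⁴ − 0.0714⁴)/32 = 4.329×10^-5 m⁴.
θ = T·L/(G·J) = 1479 × 1.57 / (78.8×10⁹ × 4.329×10^-5) = 6.808×10^-4 rad.

0.0390°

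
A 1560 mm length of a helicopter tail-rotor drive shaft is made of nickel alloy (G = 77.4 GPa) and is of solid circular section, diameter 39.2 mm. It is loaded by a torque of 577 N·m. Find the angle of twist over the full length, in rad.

0.0502 rad

J = πd⁴/32 = π(0.0392)⁴/32 = 2.318×10^-7 m⁴.
θ = T·L/(G·J) = 577.0 × 1.56 / (77.4×10⁹ × 2.318×10^-7) = 0.05017 rad.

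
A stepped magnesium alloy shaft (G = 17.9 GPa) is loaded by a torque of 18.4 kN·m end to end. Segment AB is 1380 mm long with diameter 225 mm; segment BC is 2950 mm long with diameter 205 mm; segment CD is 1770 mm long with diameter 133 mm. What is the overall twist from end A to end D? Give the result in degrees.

4.72°

J_AB = π(0.225)⁴/32 = 2.52×10^-4 m⁴; J_BC = π(0.205)⁴/32 = 1.73×10^-4 m⁴; J_CD = π(0.133)⁴/32 = 3.07×10^-5 m⁴.
θ = (T/G)·Σ L_i/J_i = (18400/17.9×10⁹)·(1.38/2.52×10^-4 + 2.95/1.73×10^-4 + 1.77/3.07×10^-5) = 0.08236 rad.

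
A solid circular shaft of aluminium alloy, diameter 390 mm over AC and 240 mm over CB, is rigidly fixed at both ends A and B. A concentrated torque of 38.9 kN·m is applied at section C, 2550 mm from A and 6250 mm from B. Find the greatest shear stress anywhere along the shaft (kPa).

Compatibility: T_A·a/J_AC = T_B·b/J_CB with T_A + T_B = T₀.
J_AC = 2.27×10^-3 m⁴, J_CB = 3.26×10^-4 m⁴, so T_A = T₀·(J_AC/a)/((J_AC/a)+(J_CB/b)) = 36750 N·m, T_B = 2150 N·m.
τ in each portion: τ_AC = 3.16×10^6 Pa, τ_CB = 7.92×10^5 Pa; maximum is in AC.
τ_max = T_AC·r/J = 36750·0.195/2.27×10^-3 = 3.155×10^6 Pa.

3160 kPa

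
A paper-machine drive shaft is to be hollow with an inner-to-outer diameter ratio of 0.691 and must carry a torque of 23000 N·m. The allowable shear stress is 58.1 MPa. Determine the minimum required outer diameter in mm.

For a hollow shaft with d_i/d_o = 0.691: τ_max = 16T/(π d_o³ (1−k⁴)), so d_o = [16T/(π τ_allow (1−k⁴))]^(1/3) = [16·23000/(π·5.81×10^7·0.7720)]^(1/3) = 0.1377 m.

138 mm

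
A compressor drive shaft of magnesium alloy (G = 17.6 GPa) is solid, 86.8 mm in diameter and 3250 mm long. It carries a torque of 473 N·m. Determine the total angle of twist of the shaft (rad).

0.0157 rad

J = πd⁴/32 = π(0.0868)⁴/32 = 5.573×10^-6 m⁴.
θ = T·L/(G·J) = 473.0 × 3.25 / (17.6×10⁹ × 5.573×10^-6) = 0.01567 rad.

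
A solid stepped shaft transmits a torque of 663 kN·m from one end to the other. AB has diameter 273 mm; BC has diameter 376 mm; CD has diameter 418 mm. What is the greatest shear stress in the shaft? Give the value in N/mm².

166 N/mm²

Under the same torque, τ_max = 16T/(πd³) is largest where d is smallest — segment AB (d = 273 mm).
τ_max = 16·663000/(π·(0.273)³) = 1.660×10^8 Pa.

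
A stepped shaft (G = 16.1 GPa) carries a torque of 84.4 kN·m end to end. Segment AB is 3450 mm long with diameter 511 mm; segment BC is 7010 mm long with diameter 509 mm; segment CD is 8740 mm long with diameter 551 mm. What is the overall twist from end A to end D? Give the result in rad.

0.0133 rad

J_AB = π(0.511)⁴/32 = 6.69×10^-3 m⁴; J_BC = π(0.509)⁴/32 = 6.59×10^-3 m⁴; J_CD = π(0.551)⁴/32 = 9.05×10^-3 m⁴.
θ = (T/G)·Σ L_i/J_i = (84400/16.1×10⁹)·(3.45/6.69×10^-3 + 7.01/6.59×10^-3 + 8.74/9.05×10^-3) = 0.01334 rad.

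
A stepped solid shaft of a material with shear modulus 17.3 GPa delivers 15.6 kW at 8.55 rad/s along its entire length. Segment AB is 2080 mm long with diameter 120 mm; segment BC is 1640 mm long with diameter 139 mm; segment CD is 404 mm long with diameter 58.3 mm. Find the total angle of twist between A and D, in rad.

ω = 8.55 rad/s, so T = P/ω = 15.6×10³ / 8.550 = 1825 N·m.
J_AB = π(0.120)⁴/32 = 2.04×10^-5 m⁴; J_BC = π(0.139)⁴/32 = 3.66×10^-5 m⁴; J_CD = π(0.0583)⁴/32 = 1.13×10^-6 m⁴.
θ = (T/G)·Σ L_i/J_i = (1825/17.3×10⁹)·(2.08/2.04×10^-5 + 1.64/3.66×10^-5 + 0.404/1.13×10^-6) = 0.05306 rad.

0.0531 rad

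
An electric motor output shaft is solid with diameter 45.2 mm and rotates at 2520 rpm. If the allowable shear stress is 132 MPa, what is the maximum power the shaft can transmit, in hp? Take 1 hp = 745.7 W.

J = πd⁴/32 = π(0.0452)⁴/32 = 4.098×10^-7 m⁴.
T_max = τ_allow·J/r = 1.32×10^8 × 4.098×10^-7 / 0.0226 = 2393 N·m.
ω = 2π·2520/60 = 263.9 rad/s, so P_max = T_max·ω = 6.316×10^5 W.

847 hp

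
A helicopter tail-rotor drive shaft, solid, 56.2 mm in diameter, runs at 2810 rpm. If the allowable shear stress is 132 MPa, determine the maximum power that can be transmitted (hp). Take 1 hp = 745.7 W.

1820 hp

J = πd⁴/32 = π(0.0562)⁴/32 = 9.794×10^-7 m⁴.
T_max = τ_allow·J/r = 1.32×10^8 × 9.794×10^-7 / 0.0281 = 4601 N·m.
ω = 2π·2810/60 = 294.3 rad/s, so P_max = T_max·ω = 1.354×10^6 W.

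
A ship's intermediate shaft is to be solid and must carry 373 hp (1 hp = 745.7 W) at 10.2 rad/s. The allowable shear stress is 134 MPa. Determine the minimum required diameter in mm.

101 mm

ω = 10.2 rad/s, so T = P/ω = 373×745.7 / 10.20 = 27270 N·m.
For a solid shaft τ_max = 16T/(πd³), so d = (16T/(π τ_allow))^(1/3) = (16·27270/(π·1.34×10^8))^(1/3) = 0.1012 m.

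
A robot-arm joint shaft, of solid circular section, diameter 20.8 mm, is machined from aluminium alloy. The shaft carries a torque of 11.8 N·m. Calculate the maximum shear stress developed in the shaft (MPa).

J = πd⁴/32 = π(0.0208)⁴/32 = 1.838×10^-8 m⁴.
τ_max = T·r/J = 11.80 × 0.0104 / 1.838×10^-8 = 6.678×10^6 Pa.

6.68 MPa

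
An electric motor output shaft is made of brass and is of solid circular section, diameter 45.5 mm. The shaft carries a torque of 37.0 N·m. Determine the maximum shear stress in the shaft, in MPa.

J = πd⁴/32 = π(0.0455)⁴/32 = 4.208×10^-7 m⁴.
τ_max = T·r/J = 37.00 × 0.0227 / 4.208×10^-7 = 2.000×10^6 Pa.

2.00 MPa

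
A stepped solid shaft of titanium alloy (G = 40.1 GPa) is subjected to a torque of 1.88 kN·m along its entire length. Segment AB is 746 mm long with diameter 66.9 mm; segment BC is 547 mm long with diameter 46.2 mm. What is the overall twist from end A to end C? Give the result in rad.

J_AB = π(0.0669)⁴/32 = 1.97×10^-6 m⁴; J_BC = π(0.0462)⁴/32 = 4.47×10^-7 m⁴.
θ = (T/G)·Σ L_i/J_i = (1880/40.1×10⁹)·(0.746/1.97×10^-6 + 0.547/4.47×10^-7) = 0.07512 rad.

0.0751 rad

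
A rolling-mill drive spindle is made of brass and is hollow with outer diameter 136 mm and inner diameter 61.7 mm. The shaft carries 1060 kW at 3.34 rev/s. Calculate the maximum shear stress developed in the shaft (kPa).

ω = 2π·3.34 = 20.99 rad/s, so T = P/ω = 1060×10³ / 20.99 = 50510 N·m.
J = π(d_o⁴ − d_i⁴)/32 = π(0.136⁴ − 0.0617⁴)/32 = 3.216×10^-5 m⁴.
τ_max = T·r/J = 50510 × 0.0680 / 3.216×10^-5 = 1.068×10^8 Pa.

107000 kPa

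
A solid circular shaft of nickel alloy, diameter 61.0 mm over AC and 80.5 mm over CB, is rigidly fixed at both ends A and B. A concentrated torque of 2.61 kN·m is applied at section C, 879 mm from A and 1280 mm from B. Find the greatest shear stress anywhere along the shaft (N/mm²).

19.0 N/mm²

Compatibility: T_A·a/J_AC = T_B·b/J_CB with T_A + T_B = T₀.
J_AC = 1.36×10^-6 m⁴, J_CB = 4.12×10^-6 m⁴, so T_A = T₀·(J_AC/a)/((J_AC/a)+(J_CB/b)) = 846.6 N·m, T_B = 1763 N·m.
τ in each portion: τ_AC = 1.90×10^7 Pa, τ_CB = 1.72×10^7 Pa; maximum is in AC.
τ_max = T_AC·r/J = 846.6·0.0305/1.36×10^-6 = 1.900×10^7 Pa.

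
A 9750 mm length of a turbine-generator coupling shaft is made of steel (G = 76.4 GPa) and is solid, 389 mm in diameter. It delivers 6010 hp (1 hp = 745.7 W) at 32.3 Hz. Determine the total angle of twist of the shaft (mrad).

1.25 mrad

ω = 2π·32.3 = 202.9 rad/s, so T = P/ω = 6010×745.7 / 202.9 = 22080 N·m.
J = πd⁴/32 = π(0.389)⁴/32 = 2.248×10^-3 m⁴.
θ = T·L/(G·J) = 22080 × 9.75 / (76.4×10⁹ × 2.248×10^-3) = 1.254×10^-3 rad.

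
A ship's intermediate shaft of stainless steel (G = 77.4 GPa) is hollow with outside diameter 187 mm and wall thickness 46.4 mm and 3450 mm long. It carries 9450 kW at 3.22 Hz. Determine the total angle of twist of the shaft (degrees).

10.6°

ω = 2π·3.22 = 20.23 rad/s, so T = P/ω = 9450×10³ / 20.23 = 467100 N·m.
J = π(d_o⁴ − d_i⁴)/32 = π(0.187⁴ − 0.0942⁴)/32 = 1.123×10^-4 m⁴.
θ = T·L/(G·J) = 467100 × 3.45 / (77.4×10⁹ × 1.123×10^-4) = 0.1854 rad.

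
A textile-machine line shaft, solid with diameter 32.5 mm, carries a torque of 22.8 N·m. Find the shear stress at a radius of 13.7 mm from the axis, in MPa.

2.85 MPa

J = πd⁴/32 = π(0.0325)⁴/32 = 1.095×10^-7 m⁴.
Shear stress varies linearly with radius: τ = T·r/J = 22.80 × 0.0137 / 1.095×10^-7 = 2.852×10^6 Pa.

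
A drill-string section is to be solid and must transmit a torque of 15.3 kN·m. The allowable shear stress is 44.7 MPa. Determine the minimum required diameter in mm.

For a solid shaft τ_max = 16T/(πd³), so d = (16T/(π τ_allow))^(1/3) = (16·15300/(π·4.47×10^7))^(1/3) = 0.1204 m.

120 mm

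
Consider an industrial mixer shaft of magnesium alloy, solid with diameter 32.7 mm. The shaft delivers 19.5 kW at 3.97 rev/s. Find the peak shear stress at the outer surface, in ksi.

16.5 ksi

ω = 2π·3.97 = 24.94 rad/s, so T = P/ω = 19.5×10³ / 24.94 = 781.7 N·m.
J = πd⁴/32 = π(0.0327)⁴/32 = 1.123×10^-7 m⁴.
τ_max = T·r/J = 781.7 × 0.0163 / 1.123×10^-7 = 1.139×10^8 Pa.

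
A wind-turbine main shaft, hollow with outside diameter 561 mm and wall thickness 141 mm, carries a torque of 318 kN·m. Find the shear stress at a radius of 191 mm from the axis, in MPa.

6.65 MPa

J = π(d_o⁴ − d_i⁴)/32 = π(0.561⁴ − 0.279⁴)/32 = 9.129×10^-3 m⁴.
Shear stress varies linearly with radius: τ = T·r/J = 318000 × 0.191 / 9.129×10^-3 = 6.653×10^6 Pa.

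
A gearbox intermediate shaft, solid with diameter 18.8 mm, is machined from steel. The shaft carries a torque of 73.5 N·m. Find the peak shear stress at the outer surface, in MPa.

J = πd⁴/32 = π(0.0188)⁴/32 = 1.226×10^-8 m⁴.
τ_max = T·r/J = 73.50 × 0.00940 / 1.226×10^-8 = 5.634×10^7 Pa.

56.3 MPa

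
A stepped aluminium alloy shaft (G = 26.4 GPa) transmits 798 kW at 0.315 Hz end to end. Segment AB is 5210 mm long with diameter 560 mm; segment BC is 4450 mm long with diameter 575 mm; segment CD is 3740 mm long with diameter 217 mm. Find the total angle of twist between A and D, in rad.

0.277 rad

ω = 2π·0.315 = 1.979 rad/s, so T = P/ω = 798×10³ / 1.979 = 403200 N·m.
J_AB = π(0.560)⁴/32 = 9.65×10^-3 m⁴; J_BC = π(0.575)⁴/32 = 0.0107 m⁴; J_CD = π(0.217)⁴/32 = 2.18×10^-4 m⁴.
θ = (T/G)·Σ L_i/J_i = (403200/26.4×10⁹)·(5.21/9.65×10^-3 + 4.45/0.0107 + 3.74/2.18×10^-4) = 0.2770 rad.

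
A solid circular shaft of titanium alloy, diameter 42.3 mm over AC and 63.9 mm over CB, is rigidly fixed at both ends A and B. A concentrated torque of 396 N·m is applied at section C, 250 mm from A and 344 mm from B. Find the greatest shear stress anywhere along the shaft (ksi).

0.887 ksi

Compatibility: T_A·a/J_AC = T_B·b/J_CB with T_A + T_B = T₀.
J_AC = 3.14×10^-7 m⁴, J_CB = 1.64×10^-6 m⁴, so T_A = T₀·(J_AC/a)/((J_AC/a)+(J_CB/b)) = 82.77 N·m, T_B = 313.2 N·m.
τ in each portion: τ_AC = 5.57×10^6 Pa, τ_CB = 6.11×10^6 Pa; maximum is in CB.
τ_max = T_CB·r/J = 313.2·0.0319/1.64×10^-6 = 6.114×10^6 Pa.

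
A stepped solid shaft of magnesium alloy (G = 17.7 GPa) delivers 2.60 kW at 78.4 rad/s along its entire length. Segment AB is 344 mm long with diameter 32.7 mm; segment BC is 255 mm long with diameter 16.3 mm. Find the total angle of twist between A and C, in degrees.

ω = 78.4 rad/s, so T = P/ω = 2.60×10³ / 78.40 = 33.16 N·m.
J_AB = π(0.0327)⁴/32 = 1.12×10^-7 m⁴; J_BC = π(0.0163)⁴/32 = 6.93×10^-9 m⁴.
θ = (T/G)·Σ L_i/J_i = (33.16/17.7×10⁹)·(0.344/1.12×10^-7 + 0.255/6.93×10^-9) = 0.07468 rad.

4.28°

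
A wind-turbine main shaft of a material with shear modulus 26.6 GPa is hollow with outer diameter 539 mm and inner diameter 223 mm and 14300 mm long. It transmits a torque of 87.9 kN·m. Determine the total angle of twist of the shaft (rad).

J = π(d_o⁴ − d_i⁴)/32 = π(0.539⁴ − 0.223⁴)/32 = 8.043×10^-3 m⁴.
θ = T·L/(G·J) = 87900 × 14.3 / (26.6×10⁹ × 8.043×10^-3) = 5.875×10^-3 rad.

0.00587 rad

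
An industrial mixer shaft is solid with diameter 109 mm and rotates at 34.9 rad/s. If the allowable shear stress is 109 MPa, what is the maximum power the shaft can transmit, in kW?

967 kW

J = πd⁴/32 = π(0.109)⁴/32 = 1.386×10^-5 m⁴.
T_max = τ_allow·J/r = 1.09×10^8 × 1.386×10^-5 / 0.0545 = 27720 N·m.
ω = 34.9 rad/s, so P_max = T_max·ω = 9.673×10^5 W.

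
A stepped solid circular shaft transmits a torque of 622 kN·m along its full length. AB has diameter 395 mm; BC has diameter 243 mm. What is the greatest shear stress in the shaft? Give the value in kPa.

221000 kPa

Under the same torque, τ_max = 16T/(πd³) is largest where d is smallest — segment BC (d = 243 mm).
τ_max = 16·622000/(π·(0.243)³) = 2.208×10^8 Pa.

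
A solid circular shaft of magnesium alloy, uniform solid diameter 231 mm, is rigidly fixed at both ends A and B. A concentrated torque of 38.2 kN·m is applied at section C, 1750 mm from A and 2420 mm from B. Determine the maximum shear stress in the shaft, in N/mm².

9.16 N/mm²

With uniform GJ and both ends fixed, compatibility θ_AC = θ_CB gives T_A·a = T_B·b, together with T_A + T_B = T₀.
T_A = T₀·b/(a+b) = 38200·2420/4170 = 22170 N·m; T_B = 16030 N·m.
τ in each portion: τ_AC = 9.16×10^6 Pa, τ_CB = 6.62×10^6 Pa; maximum is in AC.
τ_max = T_AC·r/J = 22170·0.116/2.80×10^-4 = 9.160×10^6 Pa.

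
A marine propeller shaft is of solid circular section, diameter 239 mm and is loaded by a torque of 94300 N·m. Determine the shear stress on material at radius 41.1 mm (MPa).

12.1 MPa

J = πd⁴/32 = π(0.239)⁴/32 = 3.203×10^-4 m⁴.
Shear stress varies linearly with radius: τ = T·r/J = 94300 × 0.0411 / 3.203×10^-4 = 1.210×10^7 Pa.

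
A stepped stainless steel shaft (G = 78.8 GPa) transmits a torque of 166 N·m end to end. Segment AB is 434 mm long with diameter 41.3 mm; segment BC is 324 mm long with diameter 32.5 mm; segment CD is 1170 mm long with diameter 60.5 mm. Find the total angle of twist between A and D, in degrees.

0.648°

J_AB = π(0.0413)⁴/32 = 2.86×10^-7 m⁴; J_BC = π(0.0325)⁴/32 = 1.10×10^-7 m⁴; J_CD = π(0.0605)⁴/32 = 1.32×10^-6 m⁴.
θ = (T/G)·Σ L_i/J_i = (166.0/78.8×10⁹)·(0.434/2.86×10^-7 + 0.324/1.10×10^-7 + 1.17/1.32×10^-6) = 0.01131 rad.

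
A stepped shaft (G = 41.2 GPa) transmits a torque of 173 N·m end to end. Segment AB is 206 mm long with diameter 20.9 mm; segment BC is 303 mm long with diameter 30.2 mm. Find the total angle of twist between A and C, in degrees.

3.54°

J_AB = π(0.0209)⁴/32 = 1.87×10^-8 m⁴; J_BC = π(0.0302)⁴/32 = 8.17×10^-8 m⁴.
θ = (T/G)·Σ L_i/J_i = (173.0/41.2×10⁹)·(0.206/1.87×10^-8 + 0.303/8.17×10^-8) = 0.06176 rad.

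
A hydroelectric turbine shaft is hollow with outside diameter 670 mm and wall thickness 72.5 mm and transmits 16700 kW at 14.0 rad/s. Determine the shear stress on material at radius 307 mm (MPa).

ω = 14.0 rad/s, so T = P/ω = 16700×10³ / 14.00 = 1.193e6 N·m.
J = π(d_o⁴ − d_i⁴)/32 = π(0.670⁴ − 0.525⁴)/32 = 0.01233 m⁴.
Shear stress varies linearly with radius: τ = T·r/J = 1.193e6 × 0.307 / 0.01233 = 2.971×10^7 Pa.

29.7 MPa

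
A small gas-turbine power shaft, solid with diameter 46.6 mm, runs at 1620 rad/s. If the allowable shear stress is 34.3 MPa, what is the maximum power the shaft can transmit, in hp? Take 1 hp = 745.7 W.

1480 hp

J = πd⁴/32 = π(0.0466)⁴/32 = 4.630×10^-7 m⁴.
T_max = τ_allow·J/r = 3.43×10^7 × 4.630×10^-7 / 0.0233 = 681.5 N·m.
ω = 1620 rad/s, so P_max = T_max·ω = 1.104×10^6 W.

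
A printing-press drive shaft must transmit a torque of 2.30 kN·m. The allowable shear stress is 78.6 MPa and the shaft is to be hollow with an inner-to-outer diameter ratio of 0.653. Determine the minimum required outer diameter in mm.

For a hollow shaft with d_i/d_o = 0.653: τ_max = 16T/(π d_o³ (1−k⁴)), so d_o = [16T/(π τ_allow (1−k⁴))]^(1/3) = [16·2300/(π·7.86×10^7·0.8182)]^(1/3) = 0.05669 m.

56.7 mm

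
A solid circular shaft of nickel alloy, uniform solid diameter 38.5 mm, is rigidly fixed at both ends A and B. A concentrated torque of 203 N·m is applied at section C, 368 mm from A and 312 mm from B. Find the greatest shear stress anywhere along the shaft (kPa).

9800 kPa

With uniform GJ and both ends fixed, compatibility θ_AC = θ_CB gives T_A·a = T_B·b, together with T_A + T_B = T₀.
T_A = T₀·b/(a+b) = 203.0·312/680.0 = 93.14 N·m; T_B = 109.9 N·m.
τ in each portion: τ_AC = 8.31×10^6 Pa, τ_CB = 9.80×10^6 Pa; maximum is in CB.
τ_max = T_CB·r/J = 109.9·0.0192/2.16×10^-7 = 9.804×10^6 Pa.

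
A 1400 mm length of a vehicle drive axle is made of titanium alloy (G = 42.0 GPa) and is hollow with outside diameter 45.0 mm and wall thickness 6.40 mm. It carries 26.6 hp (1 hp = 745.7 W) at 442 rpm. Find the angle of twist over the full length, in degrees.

2.76°

ω = 2π·442/60 = 46.29 rad/s, so T = P/ω = 26.6×745.7 / 46.29 = 428.5 N·m.
J = π(d_o⁴ − d_i⁴)/32 = π(0.0450⁴ − 0.0322⁴)/32 = 2.970×10^-7 m⁴.
θ = T·L/(G·J) = 428.5 × 1.40 / (42.0×10⁹ × 2.970×10^-7) = 0.04809 rad.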